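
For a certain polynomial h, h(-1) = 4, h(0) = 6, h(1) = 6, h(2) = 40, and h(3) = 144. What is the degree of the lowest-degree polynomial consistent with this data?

Forward differences of the values at n = -1, 0, 1, 2, 3:
  h  : 4  6  6  40  144
  Δ  : 2  0  34  104
  Δ^2: -2  34  70
  Δ^3: 36  36
  Δ^4: 0
The third differences are constant (36) and nonzero, while all higher differences vanish, so the minimal degree is 3.

3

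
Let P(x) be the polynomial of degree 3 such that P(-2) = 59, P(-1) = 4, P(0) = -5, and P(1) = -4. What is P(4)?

-301

Forward differences of the values at x = -2, -1, 0, 1:
  P  : 59  4  -5  -4
  Δ  : -55  -9  1
  Δ^2: 46  10
  Δ^3: -36
The third differences are constant, confirming degree 3.
Interpolating (Newton forward form) and evaluating at x = 4 gives P(4) = -301.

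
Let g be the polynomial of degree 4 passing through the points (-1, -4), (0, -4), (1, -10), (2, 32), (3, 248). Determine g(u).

g(u) = 3u^4 + 3u^3 - 6u^2 - 6u - 4

Write g(u) = au^4 + bu^3 + cu^2 + du + e. Substituting each data point gives a linear system:
  a - b + c - d + e = -4
  e = -4
  a + b + c + d + e = -10
  16a + 8b + 4c + 2d + e = 32
  81a + 27b + 9c + 3d + e = 248
Solving the system yields a = 3, b = 3, c = -6, d = -6, e = -4.
So g(u) = 3u^4 + 3u^3 - 6u^2 - 6u - 4.
Check: g(0) = -4. ✓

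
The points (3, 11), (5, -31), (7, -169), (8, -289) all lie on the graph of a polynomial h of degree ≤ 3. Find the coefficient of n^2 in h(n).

3

Write h(n) = an^3 + bn^2 + cn + d. Substituting each data point gives a linear system:
  27a + 9b + 3c + d = 11
  125a + 25b + 5c + d = -31
  343a + 49b + 7c + d = -169
  512a + 64b + 8c + d = -289
Solving the system yields a = -1, b = 3, c = 4, d = -1.
So h(n) = -n³ + 3n² + 4n - 1.
The coefficient of n^2 is 3.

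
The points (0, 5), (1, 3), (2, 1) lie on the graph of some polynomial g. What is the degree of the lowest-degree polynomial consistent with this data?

Forward differences of the values at x = 0, 1, 2:
  g  : 5  3  1
  Δ  : -2  -2
  Δ^2: 0
The first differences are constant (-2) and nonzero, while all higher differences vanish, so the minimal degree is 1.

1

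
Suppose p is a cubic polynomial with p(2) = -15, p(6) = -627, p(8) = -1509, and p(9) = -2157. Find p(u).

Using the Lagrange interpolation formula with nodes 2, 6, 8, 9:
  L_0(u) = (u - 6)(u - 8)(u - 9) / -168
  L_1(u) = (u - 2)(u - 8)(u - 9) / 24
  L_2(u) = (u - 2)(u - 6)(u - 9) / -12
  L_3(u) = (u - 2)(u - 6)(u - 8) / 21
Then p(u) = -15·L_0(u) - 627·L_1(u) - 1509·L_2(u) - 2157·L_3(u).
Expanding and collecting terms gives p(u) = -3u^3 + 3u + 3.
Check: p(9) = -2157. ✓

p(u) = -3u^3 + 3u + 3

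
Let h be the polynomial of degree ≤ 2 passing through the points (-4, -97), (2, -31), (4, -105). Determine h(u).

h(u) = -6u^2 - u - 5

Write h(u) = au^2 + bu + c. Substituting each data point gives a linear system:
  16a - 4b + c = -97
  4a + 2b + c = -31
  16a + 4b + c = -105
Solving the system yields a = -6, b = -1, c = -5.
So h(u) = -6u^2 - u - 5.
Check: h(2) = -31. ✓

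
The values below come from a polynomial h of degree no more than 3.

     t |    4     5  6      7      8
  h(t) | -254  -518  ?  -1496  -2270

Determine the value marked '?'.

-922

The 4 known points determine the degree-3 polynomial uniquely.
Write h(t) = at^3 + bt^2 + ct + d. Substituting each data point gives a linear system:
  64a + 16b + 4c + d = -254
  125a + 25b + 5c + d = -518
  343a + 49b + 7c + d = -1496
  512a + 64b + 8c + d = -2270
Solving the system yields a = -5, b = 5, c = -4, d = 2.
So h(t) = -5t^3 + 5t^2 - 4t + 2.
Then h(6) = -922.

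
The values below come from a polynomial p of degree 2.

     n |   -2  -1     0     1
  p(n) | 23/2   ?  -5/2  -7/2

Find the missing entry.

5/2

On equispaced nodes a degree-2 polynomial has vanishing third forward difference, so
  - p(-2) + 3·p(-1) - 3·p(0) + p(1) = 0.
Substituting the known values and solving for p(-1):
  3·p(-1) = 15/2
  p(-1) = 5/2.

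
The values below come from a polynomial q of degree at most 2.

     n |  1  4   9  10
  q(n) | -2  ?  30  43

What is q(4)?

The 3 known points determine the degree-2 polynomial uniquely.
Write q(n) = an^2 + bn + c. Substituting each data point gives a linear system:
  a + b + c = -2
  81a + 9b + c = 30
  100a + 10b + c = 43
Solving the system yields a = 1, b = -6, c = 3.
So q(n) = n² - 6n + 3.
Then q(4) = -5.

-5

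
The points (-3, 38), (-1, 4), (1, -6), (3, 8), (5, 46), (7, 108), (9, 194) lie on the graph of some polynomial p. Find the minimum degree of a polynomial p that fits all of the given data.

2

Forward differences of the values at n = -3, -1, 1, 3, 5, 7, 9:
  p  : 38  4  -6  8  46  108  194
  Δ  : -34  -10  14  38  62  86
  Δ^2: 24  24  24  24  24
  Δ^3: 0  0  0  0
  Δ^4: 0  0  0
  Δ^5: 0  0
  Δ^6: 0
The second differences are constant (24) and nonzero, while all higher differences vanish, so the minimal degree is 2.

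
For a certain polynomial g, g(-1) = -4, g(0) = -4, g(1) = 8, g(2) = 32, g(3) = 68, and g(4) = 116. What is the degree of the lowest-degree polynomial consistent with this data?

Forward differences of the values at s = -1, 0, 1, 2, 3, 4:
  g  : -4  -4  8  32  68  116
  Δ  : 0  12  24  36  48
  Δ^2: 12  12  12  12
  Δ^3: 0  0  0
  Δ^4: 0  0
  Δ^5: 0
The second differences are constant (12) and nonzero, while all higher differences vanish, so the minimal degree is 2.

2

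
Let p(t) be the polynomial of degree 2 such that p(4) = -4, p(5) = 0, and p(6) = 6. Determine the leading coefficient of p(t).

1

Write p(t) = at^2 + bt + c. Substituting each data point gives a linear system:
  16a + 4b + c = -4
  25a + 5b + c = 0
  36a + 6b + c = 6
Solving the system yields a = 1, b = -5, c = 0.
So p(t) = t^2 - 5t.
The leading coefficient is 1.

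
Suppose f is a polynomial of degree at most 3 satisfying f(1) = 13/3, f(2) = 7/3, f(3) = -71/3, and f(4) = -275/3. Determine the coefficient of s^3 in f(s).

Write f(s) = as^3 + bs^2 + cs + d. Substituting each data point gives a linear system:
  a + b + c + d = 13/3
  8a + 4b + 2c + d = 7/3
  27a + 9b + 3c + d = -71/3
  64a + 16b + 4c + d = -275/3
Solving the system yields a = -3, b = 6, c = 1, d = 1/3.
So f(s) = -3s³ + 6s² + s + 1/3.
The leading coefficient is -3.

-3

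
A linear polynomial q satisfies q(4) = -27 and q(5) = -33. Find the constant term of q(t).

-3

Write q(t) = at + b. Substituting each data point gives a linear system:
  4a + b = -27
  5a + b = -33
Solving the system yields a = -6, b = -3.
So q(t) = -6t - 3.
The constant term is -3.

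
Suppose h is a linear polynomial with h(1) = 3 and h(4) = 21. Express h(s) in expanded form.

h(s) = 6s - 3

Using the Lagrange interpolation formula with nodes 1, 4:
  L_0(s) = (s - 4) / -3
  L_1(s) = (s - 1) / 3
Then h(s) = 3·L_0(s) + 21·L_1(s).
Expanding and collecting terms gives h(s) = 6s - 3.
Check: h(1) = 3. ✓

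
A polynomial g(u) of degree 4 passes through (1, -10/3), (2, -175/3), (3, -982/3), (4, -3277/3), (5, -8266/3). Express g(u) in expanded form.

Write g(u) = au^4 + bu^3 + cu^2 + du + e. Substituting each data point gives a linear system:
  a + b + c + d + e = -10/3
  16a + 8b + 4c + 2d + e = -175/3
  81a + 27b + 9c + 3d + e = -982/3
  256a + 64b + 16c + 4d + e = -3277/3
  625a + 125b + 25c + 5d + e = -8266/3
Solving the system yields a = -5, b = 3, c = 0, d = -1, e = -1/3.
So g(u) = -5u⁴ + 3u³ - u - 1/3.
Check: g(2) = -175/3. ✓

g(u) = -5u^4 + 3u^3 - u - 1/3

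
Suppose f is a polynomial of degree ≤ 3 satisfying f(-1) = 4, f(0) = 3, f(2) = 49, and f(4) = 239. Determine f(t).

f(t) = 2t^3 + 6t^2 + 3t + 3

Using the Lagrange interpolation formula with nodes -1, 0, 2, 4:
  L_0(t) = t(t - 2)(t - 4) / -15
  L_1(t) = (t + 1)(t - 2)(t - 4) / 8
  L_2(t) = (t + 1)t(t - 4) / -12
  L_3(t) = (t + 1)t(t - 2) / 40
Then f(t) = 4·L_0(t) + 3·L_1(t) + 49·L_2(t) + 239·L_3(t).
Expanding and collecting terms gives f(t) = 2t^3 + 6t^2 + 3t + 3.
Check: f(0) = 3. ✓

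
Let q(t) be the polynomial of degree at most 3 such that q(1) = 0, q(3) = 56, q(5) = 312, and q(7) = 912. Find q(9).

Using the Lagrange interpolation formula with nodes 1, 3, 5, 7:
  L_0(t) = (t - 3)(t - 5)(t - 7) / -48
  L_1(t) = (t - 1)(t - 5)(t - 7) / 16
  L_2(t) = (t - 1)(t - 3)(t - 7) / -16
  L_3(t) = (t - 1)(t - 3)(t - 5) / 48
Then q(t) = 0·L_0(t) + 56·L_1(t) + 312·L_2(t) + 912·L_3(t).
Expanding and collecting terms gives q(t) = 3t^3 - 2t^2 - 3t + 2.
Evaluating at t = 9: q(9) = 2000.

2000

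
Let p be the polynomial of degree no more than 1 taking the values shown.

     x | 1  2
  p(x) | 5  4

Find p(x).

p(x) = -x + 6

Write p(x) = ax + b. Substituting each data point gives a linear system:
  a + b = 5
  2a + b = 4
Solving the system yields a = -1, b = 6.
So p(x) = -x + 6.
Check: p(1) = 5. ✓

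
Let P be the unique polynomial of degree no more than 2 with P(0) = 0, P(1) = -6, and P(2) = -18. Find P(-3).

Write P(u) = au^2 + bu + c. Substituting each data point gives a linear system:
  c = 0
  a + b + c = -6
  4a + 2b + c = -18
Solving the system yields a = -3, b = -3, c = 0.
So P(u) = -3u² - 3u.
Then P(-3) = -18.

-18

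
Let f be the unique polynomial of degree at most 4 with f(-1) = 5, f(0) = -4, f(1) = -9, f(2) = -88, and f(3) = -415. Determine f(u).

f(u) = -4u^4 - 5u^3 + 6u^2 - 2u - 4

Using the Lagrange interpolation formula with nodes -1, 0, 1, 2, 3:
  L_0(u) = u(u - 1)(u - 2)(u - 3) / 24
  L_1(u) = (u + 1)(u - 1)(u - 2)(u - 3) / -6
  L_2(u) = (u + 1)u(u - 2)(u - 3) / 4
  L_3(u) = (u + 1)u(u - 1)(u - 3) / -6
  L_4(u) = (u + 1)u(u - 1)(u - 2) / 24
Then f(u) = 5·L_0(u) - 4·L_1(u) - 9·L_2(u) - 88·L_3(u) - 415·L_4(u).
Expanding and collecting terms gives f(u) = -4u⁴ - 5u³ + 6u² - 2u - 4.
Check: f(2) = -88. ✓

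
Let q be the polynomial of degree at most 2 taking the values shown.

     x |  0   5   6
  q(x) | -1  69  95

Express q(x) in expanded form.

q(x) = 2x^2 + 4x - 1

Using the Lagrange interpolation formula with nodes 0, 5, 6:
  L_0(x) = (x - 5)(x - 6) / 30
  L_1(x) = x(x - 6) / -5
  L_2(x) = x(x - 5) / 6
Then q(x) = -1·L_0(x) + 69·L_1(x) + 95·L_2(x).
Expanding and collecting terms gives q(x) = 2x² + 4x - 1.
Check: q(6) = 95. ✓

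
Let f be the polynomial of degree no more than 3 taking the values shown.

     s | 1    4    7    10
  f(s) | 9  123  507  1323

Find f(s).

Write f(s) = as^3 + bs^2 + cs + d. Substituting each data point gives a linear system:
  a + b + c + d = 9
  64a + 16b + 4c + d = 123
  343a + 49b + 7c + d = 507
  1000a + 100b + 10c + d = 1323
Solving the system yields a = 1, b = 3, c = 2, d = 3.
So f(s) = s³ + 3s² + 2s + 3.
Check: f(7) = 507. ✓

f(s) = s^3 + 3s^2 + 2s + 3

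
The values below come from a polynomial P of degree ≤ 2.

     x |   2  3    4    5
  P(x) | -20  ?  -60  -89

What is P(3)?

-37

On equispaced nodes a degree-2 polynomial has vanishing third forward difference, so
  - P(2) + 3·P(3) - 3·P(4) + P(5) = 0.
Substituting the known values and solving for P(3):
  3·P(3) = -111
  P(3) = -37.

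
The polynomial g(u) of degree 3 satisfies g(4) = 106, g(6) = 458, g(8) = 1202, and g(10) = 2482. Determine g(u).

Using the Lagrange interpolation formula with nodes 4, 6, 8, 10:
  L_0(u) = (u - 6)(u - 8)(u - 10) / -48
  L_1(u) = (u - 4)(u - 8)(u - 10) / 16
  L_2(u) = (u - 4)(u - 6)(u - 10) / -16
  L_3(u) = (u - 4)(u - 6)(u - 8) / 48
Then g(u) = 106·L_0(u) + 458·L_1(u) + 1202·L_2(u) + 2482·L_3(u).
Expanding and collecting terms gives g(u) = 3u^3 - 5u^2 - 2u + 2.
Check: g(6) = 458. ✓

g(u) = 3u^3 - 5u^2 - 2u + 2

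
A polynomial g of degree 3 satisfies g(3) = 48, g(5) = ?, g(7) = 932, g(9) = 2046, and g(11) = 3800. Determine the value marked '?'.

On equispaced nodes a degree-3 polynomial has vanishing fourth forward difference, so
  g(3) - 4·g(5) + 6·g(7) - 4·g(9) + g(11) = 0.
Substituting the known values and solving for g(5):
  -4·g(5) = -1256
  g(5) = 314.

314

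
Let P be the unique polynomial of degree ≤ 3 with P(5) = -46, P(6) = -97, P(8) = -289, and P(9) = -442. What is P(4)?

-17

Write P(t) = at^3 + bt^2 + ct + d. Substituting each data point gives a linear system:
  125a + 25b + 5c + d = -46
  216a + 36b + 6c + d = -97
  512a + 64b + 8c + d = -289
  729a + 81b + 9c + d = -442
Solving the system yields a = -1, b = 4, c = -4, d = -1.
So P(t) = -t³ + 4t² - 4t - 1.
Then P(4) = -17.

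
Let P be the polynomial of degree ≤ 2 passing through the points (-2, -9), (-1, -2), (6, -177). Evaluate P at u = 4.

Write P(u) = au^2 + bu + c. Substituting each data point gives a linear system:
  4a - 2b + c = -9
  a - b + c = -2
  36a + 6b + c = -177
Solving the system yields a = -4, b = -5, c = -3.
So P(u) = -4u^2 - 5u - 3.
Then P(4) = -87.

-87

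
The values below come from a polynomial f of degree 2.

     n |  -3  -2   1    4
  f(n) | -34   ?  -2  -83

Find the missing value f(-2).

The 3 known points determine the degree-2 polynomial uniquely.
Write f(n) = an^2 + bn + c. Substituting each data point gives a linear system:
  9a - 3b + c = -34
  a + b + c = -2
  16a + 4b + c = -83
Solving the system yields a = -5, b = -2, c = 5.
So f(n) = -5n^2 - 2n + 5.
Then f(-2) = -11.

-11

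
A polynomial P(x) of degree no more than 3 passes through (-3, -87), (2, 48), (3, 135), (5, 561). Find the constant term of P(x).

6

Write P(x) = ax^3 + bx^2 + cx + d. Substituting each data point gives a linear system:
  -27a + 9b - 3c + d = -87
  8a + 4b + 2c + d = 48
  27a + 9b + 3c + d = 135
  125a + 25b + 5c + d = 561
Solving the system yields a = 4, b = 2, c = 1, d = 6.
So P(x) = 4x^3 + 2x^2 + x + 6.
The constant term is 6.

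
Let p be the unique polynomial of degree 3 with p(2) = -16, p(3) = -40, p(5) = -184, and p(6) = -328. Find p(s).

p(s) = -2s^3 + 4s^2 - 6s - 4

Using the Lagrange interpolation formula with nodes 2, 3, 5, 6:
  L_0(s) = (s - 3)(s - 5)(s - 6) / -12
  L_1(s) = (s - 2)(s - 5)(s - 6) / 6
  L_2(s) = (s - 2)(s - 3)(s - 6) / -6
  L_3(s) = (s - 2)(s - 3)(s - 5) / 12
Then p(s) = -16·L_0(s) - 40·L_1(s) - 184·L_2(s) - 328·L_3(s).
Expanding and collecting terms gives p(s) = -2s^3 + 4s^2 - 6s - 4.
Check: p(2) = -16. ✓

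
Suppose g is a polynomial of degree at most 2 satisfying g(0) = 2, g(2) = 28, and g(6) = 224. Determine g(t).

Write g(t) = at^2 + bt + c. Substituting each data point gives a linear system:
  c = 2
  4a + 2b + c = 28
  36a + 6b + c = 224
Solving the system yields a = 6, b = 1, c = 2.
So g(t) = 6t² + t + 2.
Check: g(0) = 2. ✓

g(t) = 6t^2 + t + 2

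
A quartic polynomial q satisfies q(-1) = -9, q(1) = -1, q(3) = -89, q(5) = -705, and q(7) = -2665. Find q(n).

q(n) = -n^4 - n^3 + n^2 + 5n - 5

Write q(n) = an^4 + bn^3 + cn^2 + dn + e. Substituting each data point gives a linear system:
  a - b + c - d + e = -9
  a + b + c + d + e = -1
  81a + 27b + 9c + 3d + e = -89
  625a + 125b + 25c + 5d + e = -705
  2401a + 343b + 49c + 7d + e = -2665
Solving the system yields a = -1, b = -1, c = 1, d = 5, e = -5.
So q(n) = -n^4 - n^3 + n^2 + 5n - 5.
Check: q(-1) = -9. ✓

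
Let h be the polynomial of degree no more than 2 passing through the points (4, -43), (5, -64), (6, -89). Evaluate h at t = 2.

Write h(t) = at^2 + bt + c. Substituting each data point gives a linear system:
  16a + 4b + c = -43
  25a + 5b + c = -64
  36a + 6b + c = -89
Solving the system yields a = -2, b = -3, c = 1.
So h(t) = -2t^2 - 3t + 1.
Then h(2) = -13.

-13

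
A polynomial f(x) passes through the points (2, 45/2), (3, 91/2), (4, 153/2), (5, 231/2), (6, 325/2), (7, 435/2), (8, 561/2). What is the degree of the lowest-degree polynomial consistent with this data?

2

Forward differences of the values at x = 2, 3, 4, 5, 6, 7, 8:
  f  : 45/2  91/2  153/2  231/2  325/2  435/2  561/2
  Δ  : 23  31  39  47  55  63
  Δ^2: 8  8  8  8  8
  Δ^3: 0  0  0  0
  Δ^4: 0  0  0
  Δ^5: 0  0
  Δ^6: 0
The second differences are constant (8) and nonzero, while all higher differences vanish, so the minimal degree is 2.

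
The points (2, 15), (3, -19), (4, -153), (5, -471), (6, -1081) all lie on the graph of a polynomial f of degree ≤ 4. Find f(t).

f(t) = -t^4 + 5t^2 + 6t - 1

Write f(t) = at^4 + bt^3 + ct^2 + dt + e. Substituting each data point gives a linear system:
  16a + 8b + 4c + 2d + e = 15
  81a + 27b + 9c + 3d + e = -19
  256a + 64b + 16c + 4d + e = -153
  625a + 125b + 25c + 5d + e = -471
  1296a + 216b + 36c + 6d + e = -1081
Solving the system yields a = -1, b = 0, c = 5, d = 6, e = -1.
So f(t) = -t^4 + 5t^2 + 6t - 1.
Check: f(3) = -19. ✓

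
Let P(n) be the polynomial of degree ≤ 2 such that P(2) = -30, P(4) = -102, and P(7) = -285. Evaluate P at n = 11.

Write P(n) = an^2 + bn + c. Substituting each data point gives a linear system:
  4a + 2b + c = -30
  16a + 4b + c = -102
  49a + 7b + c = -285
Solving the system yields a = -5, b = -6, c = 2.
So P(n) = -5n^2 - 6n + 2.
Then P(11) = -669.

-669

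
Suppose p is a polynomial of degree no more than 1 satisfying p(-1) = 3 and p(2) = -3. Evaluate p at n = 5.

Write p(n) = an + b. Substituting each data point gives a linear system:
  -a + b = 3
  2a + b = -3
Solving the system yields a = -2, b = 1.
So p(n) = -2n + 1.
Then p(5) = -9.

-9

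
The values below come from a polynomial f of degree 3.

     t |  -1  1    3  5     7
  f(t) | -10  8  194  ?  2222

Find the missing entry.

The 4 known points determine the degree-3 polynomial uniquely.
Write f(t) = at^3 + bt^2 + ct + d. Substituting each data point gives a linear system:
  -a + b - c + d = -10
  a + b + c + d = 8
  27a + 9b + 3c + d = 194
  343a + 49b + 7c + d = 2222
Solving the system yields a = 6, b = 3, c = 3, d = -4.
So f(t) = 6t³ + 3t² + 3t - 4.
Then f(5) = 836.

836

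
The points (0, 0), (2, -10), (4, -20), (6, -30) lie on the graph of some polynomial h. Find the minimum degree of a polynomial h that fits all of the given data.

1

Forward differences of the values at t = 0, 2, 4, 6:
  h  : 0  -10  -20  -30
  Δ  : -10  -10  -10
  Δ^2: 0  0
  Δ^3: 0
The first differences are constant (-10) and nonzero, while all higher differences vanish, so the minimal degree is 1.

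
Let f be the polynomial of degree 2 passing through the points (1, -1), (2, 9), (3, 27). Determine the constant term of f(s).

Write f(s) = as^2 + bs + c. Substituting each data point gives a linear system:
  a + b + c = -1
  4a + 2b + c = 9
  9a + 3b + c = 27
Solving the system yields a = 4, b = -2, c = -3.
So f(s) = 4s² - 2s - 3.
The constant term is -3.

-3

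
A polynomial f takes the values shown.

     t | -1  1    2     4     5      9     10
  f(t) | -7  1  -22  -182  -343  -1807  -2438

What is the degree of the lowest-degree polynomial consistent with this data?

3

Divided differences on the nodes -1, 1, 2, 4, 5, 9, 10:
  order 0: -7  1  -22  -182  -343  -1807  -2438
  order 1: 4  -23  -80  -161  -366  -631
  order 2: -9  -19  -27  -41  -53
  order 3: -2  -2  -2  -2
  order 4: 0  0  0
  order 5: 0  0
  order 6: 0
The order-3 divided differences are all -2 (nonzero) and every higher order vanishes, so the data lies on a polynomial of degree exactly 3.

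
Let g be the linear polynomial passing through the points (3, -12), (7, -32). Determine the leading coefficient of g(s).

-5

Write g(s) = as + b. Substituting each data point gives a linear system:
  3a + b = -12
  7a + b = -32
Solving the system yields a = -5, b = 3.
So g(s) = -5s + 3.
The leading coefficient is -5.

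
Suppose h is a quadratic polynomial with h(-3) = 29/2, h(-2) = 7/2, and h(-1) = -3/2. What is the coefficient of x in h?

Write h(x) = ax^2 + bx + c. Substituting each data point gives a linear system:
  9a - 3b + c = 29/2
  4a - 2b + c = 7/2
  a - b + c = -3/2
Solving the system yields a = 3, b = 4, c = -1/2.
So h(x) = 3x^2 + 4x - 1/2.
The coefficient of x is 4.

4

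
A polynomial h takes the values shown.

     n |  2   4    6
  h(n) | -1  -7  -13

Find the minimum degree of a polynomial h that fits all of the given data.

1

Forward differences of the values at n = 2, 4, 6:
  h  : -1  -7  -13
  Δ  : -6  -6
  Δ^2: 0
The first differences are constant (-6) and nonzero, while all higher differences vanish, so the minimal degree is 1.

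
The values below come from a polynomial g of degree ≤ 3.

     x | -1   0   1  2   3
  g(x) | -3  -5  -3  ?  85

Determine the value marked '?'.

On equispaced nodes a degree-3 polynomial has vanishing fourth forward difference, so
  g(-1) - 4·g(0) + 6·g(1) - 4·g(2) + g(3) = 0.
Substituting the known values and solving for g(2):
  -4·g(2) = -84
  g(2) = 21.

21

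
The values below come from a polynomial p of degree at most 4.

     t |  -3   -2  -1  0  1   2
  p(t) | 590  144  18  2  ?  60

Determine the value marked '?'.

6

On equispaced nodes a degree-4 polynomial has vanishing fifth forward difference, so
  - p(-3) + 5·p(-2) - 10·p(-1) + 10·p(0) - 5·p(1) + p(2) = 0.
Substituting the known values and solving for p(1):
  -5·p(1) = -30
  p(1) = 6.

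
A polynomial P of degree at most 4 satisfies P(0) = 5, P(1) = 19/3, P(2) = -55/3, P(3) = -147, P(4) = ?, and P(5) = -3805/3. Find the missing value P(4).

On equispaced nodes a degree-4 polynomial has vanishing fifth forward difference, so
  - P(0) + 5·P(1) - 10·P(2) + 10·P(3) - 5·P(4) + P(5) = 0.
Substituting the known values and solving for P(4):
  -5·P(4) = 7585/3
  P(4) = -1517/3.

-1517/3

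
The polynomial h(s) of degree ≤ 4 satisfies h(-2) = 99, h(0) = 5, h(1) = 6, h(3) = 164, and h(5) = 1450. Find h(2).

Using the Lagrange interpolation formula with nodes -2, 0, 1, 3, 5:
  L_0(s) = s(s - 1)(s - 3)(s - 5) / 210
  L_1(s) = (s + 2)(s - 1)(s - 3)(s - 5) / -30
  L_2(s) = (s + 2)s(s - 3)(s - 5) / 24
  L_3(s) = (s + 2)s(s - 1)(s - 5) / -60
  L_4(s) = (s + 2)s(s - 1)(s - 3) / 280
Then h(s) = 99·L_0(s) + 5·L_1(s) + 6·L_2(s) + 164·L_3(s) + 1450·L_4(s).
Expanding and collecting terms gives h(s) = 3s^4 - 4s^3 + 3s^2 - s + 5.
Evaluating at s = 2: h(2) = 31.

31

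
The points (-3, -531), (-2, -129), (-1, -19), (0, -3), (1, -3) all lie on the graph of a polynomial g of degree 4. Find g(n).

g(n) = -5n^4 + 3n^3 - 3n^2 + 5n - 3

Write g(n) = an^4 + bn^3 + cn^2 + dn + e. Substituting each data point gives a linear system:
  81a - 27b + 9c - 3d + e = -531
  16a - 8b + 4c - 2d + e = -129
  a - b + c - d + e = -19
  e = -3
  a + b + c + d + e = -3
Solving the system yields a = -5, b = 3, c = -3, d = 5, e = -3.
So g(n) = -5n^4 + 3n^3 - 3n^2 + 5n - 3.
Check: g(1) = -3. ✓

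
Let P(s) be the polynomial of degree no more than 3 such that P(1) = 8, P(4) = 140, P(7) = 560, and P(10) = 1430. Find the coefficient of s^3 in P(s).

1

Write P(s) = as^3 + bs^2 + cs + d. Substituting each data point gives a linear system:
  a + b + c + d = 8
  64a + 16b + 4c + d = 140
  343a + 49b + 7c + d = 560
  1000a + 100b + 10c + d = 1430
Solving the system yields a = 1, b = 4, c = 3, d = 0.
So P(s) = s^3 + 4s^2 + 3s.
The leading coefficient is 1.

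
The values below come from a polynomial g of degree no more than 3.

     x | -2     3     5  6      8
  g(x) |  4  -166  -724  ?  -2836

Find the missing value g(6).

The 4 known points determine the degree-3 polynomial uniquely.
Write g(x) = ax^3 + bx^2 + cx + d. Substituting each data point gives a linear system:
  -8a + 4b - 2c + d = 4
  27a + 9b + 3c + d = -166
  125a + 25b + 5c + d = -724
  512a + 64b + 8c + d = -2836
Solving the system yields a = -5, b = -5, c = 6, d = -4.
So g(x) = -5x^3 - 5x^2 + 6x - 4.
Then g(6) = -1228.

-1228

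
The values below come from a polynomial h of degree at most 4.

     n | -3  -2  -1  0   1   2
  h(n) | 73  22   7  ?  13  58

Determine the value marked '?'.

On equispaced nodes a degree-4 polynomial has vanishing fifth forward difference, so
  - h(-3) + 5·h(-2) - 10·h(-1) + 10·h(0) - 5·h(1) + h(2) = 0.
Substituting the known values and solving for h(0):
  10·h(0) = 40
  h(0) = 4.

4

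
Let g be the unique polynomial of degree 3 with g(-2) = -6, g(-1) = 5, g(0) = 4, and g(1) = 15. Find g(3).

Using the Lagrange interpolation formula with nodes -2, -1, 0, 1:
  L_0(x) = (x + 1)x(x - 1) / -6
  L_1(x) = (x + 2)x(x - 1) / 2
  L_2(x) = (x + 2)(x + 1)(x - 1) / -2
  L_3(x) = (x + 2)(x + 1)x / 6
Then g(x) = -6·L_0(x) + 5·L_1(x) + 4·L_2(x) + 15·L_3(x).
Expanding and collecting terms gives g(x) = 4x^3 + 6x^2 + x + 4.
Evaluating at x = 3: g(3) = 169.

169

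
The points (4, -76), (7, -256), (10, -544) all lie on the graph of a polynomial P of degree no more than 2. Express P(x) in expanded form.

Write P(x) = ax^2 + bx + c. Substituting each data point gives a linear system:
  16a + 4b + c = -76
  49a + 7b + c = -256
  100a + 10b + c = -544
Solving the system yields a = -6, b = 6, c = -4.
So P(x) = -6x² + 6x - 4.
Check: P(7) = -256. ✓

P(x) = -6x^2 + 6x - 4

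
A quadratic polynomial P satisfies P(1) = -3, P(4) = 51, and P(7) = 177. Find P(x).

Using the Lagrange interpolation formula with nodes 1, 4, 7:
  L_0(x) = (x - 4)(x - 7) / 18
  L_1(x) = (x - 1)(x - 7) / -9
  L_2(x) = (x - 1)(x - 4) / 18
Then P(x) = -3·L_0(x) + 51·L_1(x) + 177·L_2(x).
Expanding and collecting terms gives P(x) = 4x² - 2x - 5.
Check: P(7) = 177. ✓

P(x) = 4x^2 - 2x - 5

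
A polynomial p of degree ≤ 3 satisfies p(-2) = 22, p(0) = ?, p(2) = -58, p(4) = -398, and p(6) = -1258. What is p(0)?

The 4 known points determine the degree-3 polynomial uniquely.
Write p(u) = au^3 + bu^2 + cu + d. Substituting each data point gives a linear system:
  -8a + 4b - 2c + d = 22
  8a + 4b + 2c + d = -58
  64a + 16b + 4c + d = -398
  216a + 36b + 6c + d = -1258
Solving the system yields a = -5, b = -5, c = 0, d = 2.
So p(u) = -5u^3 - 5u^2 + 2.
Then p(0) = 2.

2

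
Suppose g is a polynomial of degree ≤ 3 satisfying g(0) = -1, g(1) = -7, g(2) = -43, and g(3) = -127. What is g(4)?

Forward differences of the values at n = 0, 1, 2, 3:
  g  : -1  -7  -43  -127
  Δ  : -6  -36  -84
  Δ^2: -30  -48
  Δ^3: -18
The third differences are constant, confirming degree 3.
Interpolating (Newton forward form) and evaluating at n = 4 gives g(4) = -277.

-277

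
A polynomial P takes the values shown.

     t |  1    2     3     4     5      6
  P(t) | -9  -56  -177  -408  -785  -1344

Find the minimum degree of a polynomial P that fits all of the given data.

Forward differences of the values at t = 1, 2, 3, 4, 5, 6:
  P  : -9  -56  -177  -408  -785  -1344
  Δ  : -47  -121  -231  -377  -559
  Δ^2: -74  -110  -146  -182
  Δ^3: -36  -36  -36
  Δ^4: 0  0
  Δ^5: 0
The third differences are constant (-36) and nonzero, while all higher differences vanish, so the minimal degree is 3.

3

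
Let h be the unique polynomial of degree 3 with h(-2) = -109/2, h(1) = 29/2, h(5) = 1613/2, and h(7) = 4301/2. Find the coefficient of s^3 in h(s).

Write h(s) = as^3 + bs^2 + cs + d. Substituting each data point gives a linear system:
  -8a + 4b - 2c + d = -109/2
  a + b + c + d = 29/2
  125a + 25b + 5c + d = 1613/2
  343a + 49b + 7c + d = 4301/2
Solving the system yields a = 6, b = 1, c = 6, d = 3/2.
So h(s) = 6s^3 + s^2 + 6s + 3/2.
The leading coefficient is 6.

6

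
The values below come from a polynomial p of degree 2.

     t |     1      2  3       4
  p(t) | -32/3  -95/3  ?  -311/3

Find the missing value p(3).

-188/3

On equispaced nodes a degree-2 polynomial has vanishing third forward difference, so
  - p(1) + 3·p(2) - 3·p(3) + p(4) = 0.
Substituting the known values and solving for p(3):
  -3·p(3) = 188
  p(3) = -188/3.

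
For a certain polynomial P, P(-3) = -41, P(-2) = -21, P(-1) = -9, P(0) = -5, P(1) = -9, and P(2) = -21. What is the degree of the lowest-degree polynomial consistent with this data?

Forward differences of the values at n = -3, -2, -1, 0, 1, 2:
  P  : -41  -21  -9  -5  -9  -21
  Δ  : 20  12  4  -4  -12
  Δ^2: -8  -8  -8  -8
  Δ^3: 0  0  0
  Δ^4: 0  0
  Δ^5: 0
The second differences are constant (-8) and nonzero, while all higher differences vanish, so the minimal degree is 2.

2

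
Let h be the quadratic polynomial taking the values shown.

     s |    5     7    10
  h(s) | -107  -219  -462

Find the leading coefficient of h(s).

Write h(s) = as^2 + bs + c. Substituting each data point gives a linear system:
  25a + 5b + c = -107
  49a + 7b + c = -219
  100a + 10b + c = -462
Solving the system yields a = -5, b = 4, c = -2.
So h(s) = -5s^2 + 4s - 2.
The leading coefficient is -5.

-5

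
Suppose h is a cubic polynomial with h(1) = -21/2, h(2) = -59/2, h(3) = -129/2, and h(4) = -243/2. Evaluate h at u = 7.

-969/2

Forward differences of the values at u = 1, 2, 3, 4:
  h  : -21/2  -59/2  -129/2  -243/2
  Δ  : -19  -35  -57
  Δ^2: -16  -22
  Δ^3: -6
The third differences are constant, confirming degree 3.
Interpolating (Newton forward form) and evaluating at u = 7 gives h(7) = -969/2.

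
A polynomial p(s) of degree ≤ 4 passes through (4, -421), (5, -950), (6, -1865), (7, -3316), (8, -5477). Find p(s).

p(s) = -s^4 - 3s^3 + 3s^2 - 4s - 5

Write p(s) = as^4 + bs^3 + cs^2 + ds + e. Substituting each data point gives a linear system:
  256a + 64b + 16c + 4d + e = -421
  625a + 125b + 25c + 5d + e = -950
  1296a + 216b + 36c + 6d + e = -1865
  2401a + 343b + 49c + 7d + e = -3316
  4096a + 512b + 64c + 8d + e = -5477
Solving the system yields a = -1, b = -3, c = 3, d = -4, e = -5.
So p(s) = -s^4 - 3s^3 + 3s^2 - 4s - 5.
Check: p(5) = -950. ✓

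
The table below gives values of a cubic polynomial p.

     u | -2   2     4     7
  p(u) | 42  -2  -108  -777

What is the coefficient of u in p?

1

Write p(u) = au^3 + bu^2 + cu + d. Substituting each data point gives a linear system:
  -8a + 4b - 2c + d = 42
  8a + 4b + 2c + d = -2
  64a + 16b + 4c + d = -108
  343a + 49b + 7c + d = -777
Solving the system yields a = -3, b = 5, c = 1, d = 0.
So p(u) = -3u^3 + 5u^2 + u.
The coefficient of u is 1.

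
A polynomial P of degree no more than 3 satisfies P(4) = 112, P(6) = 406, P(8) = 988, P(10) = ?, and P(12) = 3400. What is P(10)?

1954

The 4 known points determine the degree-3 polynomial uniquely.
Write P(s) = as^3 + bs^2 + cs + d. Substituting each data point gives a linear system:
  64a + 16b + 4c + d = 112
  216a + 36b + 6c + d = 406
  512a + 64b + 8c + d = 988
  1728a + 144b + 12c + d = 3400
Solving the system yields a = 2, b = 0, c = -5, d = 4.
So P(s) = 2s^3 - 5s + 4.
Then P(10) = 1954.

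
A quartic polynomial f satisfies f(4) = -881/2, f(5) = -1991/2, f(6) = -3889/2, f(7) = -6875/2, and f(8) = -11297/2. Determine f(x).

Using the Lagrange interpolation formula with nodes 4, 5, 6, 7, 8:
  L_0(x) = (x - 5)(x - 6)(x - 7)(x - 8) / 24
  L_1(x) = (x - 4)(x - 6)(x - 7)(x - 8) / -6
  L_2(x) = (x - 4)(x - 5)(x - 7)(x - 8) / 4
  L_3(x) = (x - 4)(x - 5)(x - 6)(x - 8) / -6
  L_4(x) = (x - 4)(x - 5)(x - 6)(x - 7) / 24
Then f(x) = -881/2·L_0(x) - 1991/2·L_1(x) - 3889/2·L_2(x) - 6875/2·L_3(x) - 11297/2·L_4(x).
Expanding and collecting terms gives f(x) = -x^4 - 3x^3 - x^2 + 6x - 1/2.
Check: f(5) = -1991/2. ✓

f(x) = -x^4 - 3x^3 - x^2 + 6x - 1/2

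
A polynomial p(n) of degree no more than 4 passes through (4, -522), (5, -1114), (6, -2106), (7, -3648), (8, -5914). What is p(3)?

-204

Forward differences of the values at n = 4, 5, 6, 7, 8:
  p  : -522  -1114  -2106  -3648  -5914
  Δ  : -592  -992  -1542  -2266
  Δ^2: -400  -550  -724
  Δ^3: -150  -174
  Δ^4: -24
The fourth differences are constant, confirming degree 4.
Interpolating (Newton forward form) and evaluating at n = 3 gives p(3) = -204.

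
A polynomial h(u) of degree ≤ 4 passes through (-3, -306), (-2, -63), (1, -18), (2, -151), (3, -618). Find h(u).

h(u) = -5u^4 - 6u^3 - 6u^2 + 2u - 3

Write h(u) = au^4 + bu^3 + cu^2 + du + e. Substituting each data point gives a linear system:
  81a - 27b + 9c - 3d + e = -306
  16a - 8b + 4c - 2d + e = -63
  a + b + c + d + e = -18
  16a + 8b + 4c + 2d + e = -151
  81a + 27b + 9c + 3d + e = -618
Solving the system yields a = -5, b = -6, c = -6, d = 2, e = -3.
So h(u) = -5u^4 - 6u^3 - 6u^2 + 2u - 3.
Check: h(-2) = -63. ✓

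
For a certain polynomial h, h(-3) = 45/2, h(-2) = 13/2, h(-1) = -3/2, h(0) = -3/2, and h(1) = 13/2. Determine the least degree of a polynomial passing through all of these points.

2

Forward differences of the values at s = -3, -2, -1, 0, 1:
  h  : 45/2  13/2  -3/2  -3/2  13/2
  Δ  : -16  -8  0  8
  Δ^2: 8  8  8
  Δ^3: 0  0
  Δ^4: 0
The second differences are constant (8) and nonzero, while all higher differences vanish, so the minimal degree is 2.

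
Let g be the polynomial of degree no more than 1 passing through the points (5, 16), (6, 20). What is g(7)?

24

Write g(x) = ax + b. Substituting each data point gives a linear system:
  5a + b = 16
  6a + b = 20
Solving the system yields a = 4, b = -4.
So g(x) = 4x - 4.
Then g(7) = 24.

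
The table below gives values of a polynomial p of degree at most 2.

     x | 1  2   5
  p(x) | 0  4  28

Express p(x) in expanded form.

Write p(x) = ax^2 + bx + c. Substituting each data point gives a linear system:
  a + b + c = 0
  4a + 2b + c = 4
  25a + 5b + c = 28
Solving the system yields a = 1, b = 1, c = -2.
So p(x) = x^2 + x - 2.
Check: p(2) = 4. ✓

p(x) = x^2 + x - 2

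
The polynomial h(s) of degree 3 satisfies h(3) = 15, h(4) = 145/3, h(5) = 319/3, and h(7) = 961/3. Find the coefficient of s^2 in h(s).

Write h(s) = as^3 + bs^2 + cs + d. Substituting each data point gives a linear system:
  27a + 9b + 3c + d = 15
  64a + 16b + 4c + d = 145/3
  125a + 25b + 5c + d = 319/3
  343a + 49b + 7c + d = 961/3
Solving the system yields a = 1, b = 1/3, c = -6, d = 3.
So h(s) = s^3 + (1/3)s^2 - 6s + 3.
The coefficient of s^2 is 1/3.

1/3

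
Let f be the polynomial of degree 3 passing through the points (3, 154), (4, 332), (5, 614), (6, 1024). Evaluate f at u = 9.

3262

Write f(u) = au^3 + bu^2 + cu + d. Substituting each data point gives a linear system:
  27a + 9b + 3c + d = 154
  64a + 16b + 4c + d = 332
  125a + 25b + 5c + d = 614
  216a + 36b + 6c + d = 1024
Solving the system yields a = 4, b = 4, c = 2, d = 4.
So f(u) = 4u^3 + 4u^2 + 2u + 4.
Then f(9) = 3262.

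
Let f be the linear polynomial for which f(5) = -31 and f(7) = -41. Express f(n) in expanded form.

Write f(n) = an + b. Substituting each data point gives a linear system:
  5a + b = -31
  7a + b = -41
Solving the system yields a = -5, b = -6.
So f(n) = -5n - 6.
Check: f(7) = -41. ✓

f(n) = -5n - 6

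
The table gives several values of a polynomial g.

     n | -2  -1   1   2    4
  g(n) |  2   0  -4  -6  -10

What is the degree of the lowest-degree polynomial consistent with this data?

Divided differences on the nodes -2, -1, 1, 2, 4:
  order 0: 2  0  -4  -6  -10
  order 1: -2  -2  -2  -2
  order 2: 0  0  0
  order 3: 0  0
  order 4: 0
The order-1 divided differences are all -2 (nonzero) and every higher order vanishes, so the data lies on a polynomial of degree exactly 1.

1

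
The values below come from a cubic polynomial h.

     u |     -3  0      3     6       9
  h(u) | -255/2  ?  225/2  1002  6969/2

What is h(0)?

The 4 known points determine the degree-3 polynomial uniquely.
Write h(u) = au^3 + bu^2 + cu + d. Substituting each data point gives a linear system:
  -27a + 9b - 3c + d = -255/2
  27a + 9b + 3c + d = 225/2
  216a + 36b + 6c + d = 1002
  729a + 81b + 9c + d = 6969/2
Solving the system yields a = 5, b = -3/2, c = -5, d = 6.
So h(u) = 5u³ - (3/2)u² - 5u + 6.
Then h(0) = 6.

6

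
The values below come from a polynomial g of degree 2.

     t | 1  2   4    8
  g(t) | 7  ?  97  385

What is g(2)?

The 3 known points determine the degree-2 polynomial uniquely.
Write g(t) = at^2 + bt + c. Substituting each data point gives a linear system:
  a + b + c = 7
  16a + 4b + c = 97
  64a + 8b + c = 385
Solving the system yields a = 6, b = 0, c = 1.
So g(t) = 6t^2 + 1.
Then g(2) = 25.

25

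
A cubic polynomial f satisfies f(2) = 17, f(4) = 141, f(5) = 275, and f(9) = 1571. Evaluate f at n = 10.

Using the Lagrange interpolation formula with nodes 2, 4, 5, 9:
  L_0(n) = (n - 4)(n - 5)(n - 9) / -42
  L_1(n) = (n - 2)(n - 5)(n - 9) / 10
  L_2(n) = (n - 2)(n - 4)(n - 9) / -12
  L_3(n) = (n - 2)(n - 4)(n - 5) / 140
Then f(n) = 17·L_0(n) + 141·L_1(n) + 275·L_2(n) + 1571·L_3(n).
Expanding and collecting terms gives f(n) = 2n^3 + 2n^2 - 6n + 5.
Evaluating at n = 10: f(10) = 2145.

2145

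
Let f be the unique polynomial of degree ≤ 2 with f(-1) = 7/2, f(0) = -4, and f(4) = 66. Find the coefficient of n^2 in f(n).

5

Write f(n) = an^2 + bn + c. Substituting each data point gives a linear system:
  a - b + c = 7/2
  c = -4
  16a + 4b + c = 66
Solving the system yields a = 5, b = -5/2, c = -4.
So f(n) = 5n² - (5/2)n - 4.
The leading coefficient is 5.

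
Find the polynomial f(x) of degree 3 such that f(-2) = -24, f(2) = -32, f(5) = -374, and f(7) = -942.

f(x) = -2x^3 - 6x^2 + 6x - 4

Write f(x) = ax^3 + bx^2 + cx + d. Substituting each data point gives a linear system:
  -8a + 4b - 2c + d = -24
  8a + 4b + 2c + d = -32
  125a + 25b + 5c + d = -374
  343a + 49b + 7c + d = -942
Solving the system yields a = -2, b = -6, c = 6, d = -4.
So f(x) = -2x³ - 6x² + 6x - 4.
Check: f(2) = -32. ✓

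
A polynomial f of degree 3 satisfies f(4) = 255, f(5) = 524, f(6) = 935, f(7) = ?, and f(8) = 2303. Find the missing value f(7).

1518

On equispaced nodes a degree-3 polynomial has vanishing fourth forward difference, so
  f(4) - 4·f(5) + 6·f(6) - 4·f(7) + f(8) = 0.
Substituting the known values and solving for f(7):
  -4·f(7) = -6072
  f(7) = 1518.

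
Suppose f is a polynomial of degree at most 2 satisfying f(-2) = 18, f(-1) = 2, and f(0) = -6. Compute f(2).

2

Using the Lagrange interpolation formula with nodes -2, -1, 0:
  L_0(t) = (t + 1)t / 2
  L_1(t) = (t + 2)t / -1
  L_2(t) = (t + 2)(t + 1) / 2
Then f(t) = 18·L_0(t) + 2·L_1(t) - 6·L_2(t).
Expanding and collecting terms gives f(t) = 4t² - 4t - 6.
Evaluating at t = 2: f(2) = 2.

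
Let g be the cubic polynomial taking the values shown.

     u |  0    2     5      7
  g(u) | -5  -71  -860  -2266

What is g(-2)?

Using the Lagrange interpolation formula with nodes 0, 2, 5, 7:
  L_0(u) = (u - 2)(u - 5)(u - 7) / -70
  L_1(u) = u(u - 5)(u - 7) / 30
  L_2(u) = u(u - 2)(u - 7) / -30
  L_3(u) = u(u - 2)(u - 5) / 70
Then g(u) = -5·L_0(u) - 71·L_1(u) - 860·L_2(u) - 2266·L_3(u).
Expanding and collecting terms gives g(u) = -6u^3 - 4u^2 - u - 5.
Evaluating at u = -2: g(-2) = 29.

29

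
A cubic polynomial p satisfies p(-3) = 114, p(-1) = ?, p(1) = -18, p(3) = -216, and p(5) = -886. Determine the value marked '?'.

The 4 known points determine the degree-3 polynomial uniquely.
Write p(u) = au^3 + bu^2 + cu + d. Substituting each data point gives a linear system:
  -27a + 9b - 3c + d = 114
  a + b + c + d = -18
  27a + 9b + 3c + d = -216
  125a + 25b + 5c + d = -886
Solving the system yields a = -6, b = -5, c = -1, d = -6.
So p(u) = -6u^3 - 5u^2 - u - 6.
Then p(-1) = -4.

-4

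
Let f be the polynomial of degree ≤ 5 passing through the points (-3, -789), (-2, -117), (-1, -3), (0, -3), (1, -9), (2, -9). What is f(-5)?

Forward differences of the values at x = -3, -2, -1, 0, 1, 2:
  f  : -789  -117  -3  -3  -9  -9
  Δ  : 672  114  0  -6  0
  Δ^2: -558  -114  -6  6
  Δ^3: 444  108  12
  Δ^4: -336  -96
  Δ^5: 240
The fifth differences are constant, confirming degree 5.
Interpolating (Newton forward form) and evaluating at x = -5 gives f(-5) = -8703.

-8703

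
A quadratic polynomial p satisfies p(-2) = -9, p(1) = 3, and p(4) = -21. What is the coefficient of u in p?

Write p(u) = au^2 + bu + c. Substituting each data point gives a linear system:
  4a - 2b + c = -9
  a + b + c = 3
  16a + 4b + c = -21
Solving the system yields a = -2, b = 2, c = 3.
So p(u) = -2u^2 + 2u + 3.
The coefficient of u is 2.

2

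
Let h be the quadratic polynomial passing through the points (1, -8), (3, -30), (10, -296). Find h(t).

Write h(t) = at^2 + bt + c. Substituting each data point gives a linear system:
  a + b + c = -8
  9a + 3b + c = -30
  100a + 10b + c = -296
Solving the system yields a = -3, b = 1, c = -6.
So h(t) = -3t² + t - 6.
Check: h(10) = -296. ✓

h(t) = -3t^2 + t - 6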